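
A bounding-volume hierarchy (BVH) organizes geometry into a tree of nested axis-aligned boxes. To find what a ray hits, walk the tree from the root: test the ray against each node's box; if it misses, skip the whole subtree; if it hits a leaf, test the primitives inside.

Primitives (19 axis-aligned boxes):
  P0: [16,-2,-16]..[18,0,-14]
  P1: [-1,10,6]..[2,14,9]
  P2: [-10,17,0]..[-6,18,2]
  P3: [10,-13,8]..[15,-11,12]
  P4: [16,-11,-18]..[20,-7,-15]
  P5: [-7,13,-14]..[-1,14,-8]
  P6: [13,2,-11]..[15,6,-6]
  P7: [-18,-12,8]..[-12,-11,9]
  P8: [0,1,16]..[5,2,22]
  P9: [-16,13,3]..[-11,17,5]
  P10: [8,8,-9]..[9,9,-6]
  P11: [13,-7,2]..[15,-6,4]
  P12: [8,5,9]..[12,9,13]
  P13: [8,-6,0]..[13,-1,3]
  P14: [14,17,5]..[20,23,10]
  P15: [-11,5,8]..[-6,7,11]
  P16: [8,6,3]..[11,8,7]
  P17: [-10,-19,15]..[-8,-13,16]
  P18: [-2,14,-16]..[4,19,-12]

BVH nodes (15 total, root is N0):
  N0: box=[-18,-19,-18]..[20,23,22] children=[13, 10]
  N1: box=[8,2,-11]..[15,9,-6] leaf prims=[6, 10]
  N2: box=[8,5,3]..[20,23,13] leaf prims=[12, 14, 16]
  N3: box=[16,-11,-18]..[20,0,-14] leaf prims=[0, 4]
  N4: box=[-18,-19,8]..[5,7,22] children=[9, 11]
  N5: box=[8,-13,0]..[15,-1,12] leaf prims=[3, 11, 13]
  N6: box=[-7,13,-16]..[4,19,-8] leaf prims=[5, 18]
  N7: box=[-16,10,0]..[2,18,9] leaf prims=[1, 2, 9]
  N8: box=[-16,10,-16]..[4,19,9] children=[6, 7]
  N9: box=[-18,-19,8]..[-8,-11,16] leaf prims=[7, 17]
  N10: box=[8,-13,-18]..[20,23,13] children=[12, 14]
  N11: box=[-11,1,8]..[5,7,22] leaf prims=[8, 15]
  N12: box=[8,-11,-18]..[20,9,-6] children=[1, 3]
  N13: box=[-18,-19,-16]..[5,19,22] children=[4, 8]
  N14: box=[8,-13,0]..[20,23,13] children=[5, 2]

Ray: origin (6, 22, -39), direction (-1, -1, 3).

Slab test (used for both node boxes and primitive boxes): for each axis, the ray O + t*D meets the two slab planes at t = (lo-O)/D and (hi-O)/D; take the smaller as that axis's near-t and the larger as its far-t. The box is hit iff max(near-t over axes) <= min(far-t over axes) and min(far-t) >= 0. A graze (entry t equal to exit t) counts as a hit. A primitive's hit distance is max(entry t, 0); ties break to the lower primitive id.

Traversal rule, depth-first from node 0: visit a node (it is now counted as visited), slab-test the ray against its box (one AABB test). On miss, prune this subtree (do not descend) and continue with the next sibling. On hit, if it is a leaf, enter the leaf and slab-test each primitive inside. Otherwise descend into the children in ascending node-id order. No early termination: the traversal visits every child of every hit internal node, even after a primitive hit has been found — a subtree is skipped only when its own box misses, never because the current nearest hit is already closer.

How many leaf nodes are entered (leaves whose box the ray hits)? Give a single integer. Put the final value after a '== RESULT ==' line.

Traverse from the root:
N0 x:[-14,24] y:[-1,41] z:[7,61/3] -> hit [7,61/3], descend [10, 13]
  N10 x:[-14,-2] y:[-1,35] z:[7,52/3] -> miss, prune
  N13 x:[1,24] y:[3,41] z:[23/3,61/3] -> hit [23/3,61/3], descend [4, 8]
    N4 x:[1,24] y:[15,41] z:[47/3,61/3] -> hit [47/3,61/3], descend [9, 11]
      N9 x:[14,24] y:[33,41] z:[47/3,55/3] -> miss, prune
      N11 x:[1,17] y:[15,21] z:[47/3,61/3] -> hit [47/3,17] leaf, test {P8(miss), P15@t=47/3}
    N8 x:[2,22] y:[3,12] z:[23/3,16] -> hit [23/3,12], descend [6, 7]
      N6 x:[2,13] y:[3,9] z:[23/3,31/3] -> hit [23/3,9] leaf, test {P5@t=25/3, P18@t=23/3}
      N7 x:[4,22] y:[4,12] z:[13,16] -> miss, prune

order=[0, 10, 13, 4, 9, 11, 8, 6, 7]  |boxes|=9  |leaves|=2  hit=P18

== RESULT ==
2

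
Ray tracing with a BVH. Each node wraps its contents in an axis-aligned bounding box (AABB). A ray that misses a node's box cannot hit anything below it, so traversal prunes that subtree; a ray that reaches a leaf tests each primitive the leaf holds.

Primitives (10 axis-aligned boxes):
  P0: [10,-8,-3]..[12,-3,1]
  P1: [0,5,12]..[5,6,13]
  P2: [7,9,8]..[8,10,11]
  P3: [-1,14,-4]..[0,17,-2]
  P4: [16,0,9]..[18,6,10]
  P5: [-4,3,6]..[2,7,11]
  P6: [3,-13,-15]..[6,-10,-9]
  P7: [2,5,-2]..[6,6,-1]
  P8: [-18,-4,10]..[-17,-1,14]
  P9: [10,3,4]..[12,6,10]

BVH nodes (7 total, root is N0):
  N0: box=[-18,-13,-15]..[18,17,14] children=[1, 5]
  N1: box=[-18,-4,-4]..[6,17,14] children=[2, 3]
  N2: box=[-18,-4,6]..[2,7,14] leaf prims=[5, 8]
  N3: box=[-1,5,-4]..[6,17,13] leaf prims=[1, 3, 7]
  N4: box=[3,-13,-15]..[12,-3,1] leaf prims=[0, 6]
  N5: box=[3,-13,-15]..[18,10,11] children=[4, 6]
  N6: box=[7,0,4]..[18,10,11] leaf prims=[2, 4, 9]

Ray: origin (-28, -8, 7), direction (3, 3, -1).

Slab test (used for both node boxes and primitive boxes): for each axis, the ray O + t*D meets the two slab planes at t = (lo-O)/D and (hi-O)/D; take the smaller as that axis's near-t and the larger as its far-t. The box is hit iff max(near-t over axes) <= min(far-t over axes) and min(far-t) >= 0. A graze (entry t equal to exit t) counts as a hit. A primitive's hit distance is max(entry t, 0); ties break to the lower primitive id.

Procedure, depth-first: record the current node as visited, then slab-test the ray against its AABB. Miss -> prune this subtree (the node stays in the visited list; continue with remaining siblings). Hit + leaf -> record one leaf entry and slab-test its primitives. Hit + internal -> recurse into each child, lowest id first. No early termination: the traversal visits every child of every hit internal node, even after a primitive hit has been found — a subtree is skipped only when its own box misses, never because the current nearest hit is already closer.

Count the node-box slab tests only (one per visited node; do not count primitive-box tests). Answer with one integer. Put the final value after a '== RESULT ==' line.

Walk:
N0 x:[10/3,46/3] y:[-5/3,25/3] z:[-7,22] -> hit [10/3,25/3], descend [1, 5]
  N1 x:[10/3,34/3] y:[4/3,25/3] z:[-7,11] -> hit [10/3,25/3], descend [2, 3]
    N2 x:[10/3,10] y:[4/3,5] z:[-7,1] -> miss, prune
    N3 x:[9,34/3] y:[13/3,25/3] z:[-6,11] -> miss, prune
  N5 x:[31/3,46/3] y:[-5/3,6] z:[-4,22] -> miss, prune

order=[0, 1, 2, 3, 5]  |boxes|=5  |leaves|=0  hit=miss

== RESULT ==
5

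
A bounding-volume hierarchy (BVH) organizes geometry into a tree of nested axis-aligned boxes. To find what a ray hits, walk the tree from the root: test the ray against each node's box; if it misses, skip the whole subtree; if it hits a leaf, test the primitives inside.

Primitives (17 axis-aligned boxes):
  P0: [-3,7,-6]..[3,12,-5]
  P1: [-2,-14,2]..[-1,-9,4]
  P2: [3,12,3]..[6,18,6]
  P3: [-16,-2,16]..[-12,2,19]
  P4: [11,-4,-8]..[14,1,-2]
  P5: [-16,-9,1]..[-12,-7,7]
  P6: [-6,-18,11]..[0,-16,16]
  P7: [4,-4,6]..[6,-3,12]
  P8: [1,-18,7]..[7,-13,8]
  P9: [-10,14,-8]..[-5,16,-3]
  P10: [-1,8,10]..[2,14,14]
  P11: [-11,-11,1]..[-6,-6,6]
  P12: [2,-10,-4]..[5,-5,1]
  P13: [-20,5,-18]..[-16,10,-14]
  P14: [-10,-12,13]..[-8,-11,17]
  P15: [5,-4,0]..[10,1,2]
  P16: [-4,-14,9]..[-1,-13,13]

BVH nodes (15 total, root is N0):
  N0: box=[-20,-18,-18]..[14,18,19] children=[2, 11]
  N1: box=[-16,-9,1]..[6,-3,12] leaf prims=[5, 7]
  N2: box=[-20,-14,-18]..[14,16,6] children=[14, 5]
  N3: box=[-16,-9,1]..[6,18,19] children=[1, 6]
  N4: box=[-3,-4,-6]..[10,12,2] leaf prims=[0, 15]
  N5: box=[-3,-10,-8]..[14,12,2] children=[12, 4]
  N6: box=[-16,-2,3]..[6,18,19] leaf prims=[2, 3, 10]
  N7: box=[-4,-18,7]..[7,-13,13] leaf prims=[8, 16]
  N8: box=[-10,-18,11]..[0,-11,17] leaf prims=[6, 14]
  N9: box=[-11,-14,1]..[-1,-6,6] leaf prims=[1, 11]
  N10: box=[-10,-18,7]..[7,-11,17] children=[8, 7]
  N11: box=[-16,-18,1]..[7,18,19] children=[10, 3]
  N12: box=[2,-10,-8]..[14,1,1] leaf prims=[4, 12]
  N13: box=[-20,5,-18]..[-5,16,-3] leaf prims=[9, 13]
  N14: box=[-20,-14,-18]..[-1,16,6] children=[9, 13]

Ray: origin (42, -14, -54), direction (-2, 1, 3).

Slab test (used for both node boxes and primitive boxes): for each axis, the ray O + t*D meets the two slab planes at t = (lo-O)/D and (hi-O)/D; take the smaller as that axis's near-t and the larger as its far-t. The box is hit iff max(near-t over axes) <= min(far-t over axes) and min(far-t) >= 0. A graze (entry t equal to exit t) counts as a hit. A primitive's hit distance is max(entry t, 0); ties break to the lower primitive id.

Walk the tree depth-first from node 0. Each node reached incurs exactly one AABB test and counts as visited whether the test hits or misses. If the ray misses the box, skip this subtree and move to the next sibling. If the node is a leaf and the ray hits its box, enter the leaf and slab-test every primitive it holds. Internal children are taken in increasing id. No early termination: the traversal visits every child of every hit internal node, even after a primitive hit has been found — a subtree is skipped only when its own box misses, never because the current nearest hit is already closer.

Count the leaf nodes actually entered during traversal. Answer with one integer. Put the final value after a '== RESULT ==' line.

Trace the traversal:
N0 x:[14,31] y:[-4,32] z:[12,73/3] -> hit [14,73/3], descend [2, 11]
  N2 x:[14,31] y:[0,30] z:[12,20] -> hit [14,20], descend [5, 14]
    N5 x:[14,45/2] y:[4,26] z:[46/3,56/3] -> hit [46/3,56/3], descend [4, 12]
      N4 x:[16,45/2] y:[10,26] z:[16,56/3] -> hit [16,56/3] leaf, test {P0(miss), P15(miss)}
      N12 x:[14,20] y:[4,15] z:[46/3,55/3] -> miss, prune
    N14 x:[43/2,31] y:[0,30] z:[12,20] -> miss, prune
  N11 x:[35/2,29] y:[-4,32] z:[55/3,73/3] -> hit [55/3,73/3], descend [3, 10]
    N3 x:[18,29] y:[5,32] z:[55/3,73/3] -> hit [55/3,73/3], descend [1, 6]
      N1 x:[18,29] y:[5,11] z:[55/3,22] -> miss, prune
      N6 x:[18,29] y:[12,32] z:[19,73/3] -> hit [19,73/3] leaf, test {P2(miss), P3(miss), P10(miss)}
    N10 x:[35/2,26] y:[-4,3] z:[61/3,71/3] -> miss, prune

order=[0, 2, 5, 4, 12, 14, 11, 3, 1, 6, 10]  |boxes|=11  |leaves|=2  hit=miss

== RESULT ==
2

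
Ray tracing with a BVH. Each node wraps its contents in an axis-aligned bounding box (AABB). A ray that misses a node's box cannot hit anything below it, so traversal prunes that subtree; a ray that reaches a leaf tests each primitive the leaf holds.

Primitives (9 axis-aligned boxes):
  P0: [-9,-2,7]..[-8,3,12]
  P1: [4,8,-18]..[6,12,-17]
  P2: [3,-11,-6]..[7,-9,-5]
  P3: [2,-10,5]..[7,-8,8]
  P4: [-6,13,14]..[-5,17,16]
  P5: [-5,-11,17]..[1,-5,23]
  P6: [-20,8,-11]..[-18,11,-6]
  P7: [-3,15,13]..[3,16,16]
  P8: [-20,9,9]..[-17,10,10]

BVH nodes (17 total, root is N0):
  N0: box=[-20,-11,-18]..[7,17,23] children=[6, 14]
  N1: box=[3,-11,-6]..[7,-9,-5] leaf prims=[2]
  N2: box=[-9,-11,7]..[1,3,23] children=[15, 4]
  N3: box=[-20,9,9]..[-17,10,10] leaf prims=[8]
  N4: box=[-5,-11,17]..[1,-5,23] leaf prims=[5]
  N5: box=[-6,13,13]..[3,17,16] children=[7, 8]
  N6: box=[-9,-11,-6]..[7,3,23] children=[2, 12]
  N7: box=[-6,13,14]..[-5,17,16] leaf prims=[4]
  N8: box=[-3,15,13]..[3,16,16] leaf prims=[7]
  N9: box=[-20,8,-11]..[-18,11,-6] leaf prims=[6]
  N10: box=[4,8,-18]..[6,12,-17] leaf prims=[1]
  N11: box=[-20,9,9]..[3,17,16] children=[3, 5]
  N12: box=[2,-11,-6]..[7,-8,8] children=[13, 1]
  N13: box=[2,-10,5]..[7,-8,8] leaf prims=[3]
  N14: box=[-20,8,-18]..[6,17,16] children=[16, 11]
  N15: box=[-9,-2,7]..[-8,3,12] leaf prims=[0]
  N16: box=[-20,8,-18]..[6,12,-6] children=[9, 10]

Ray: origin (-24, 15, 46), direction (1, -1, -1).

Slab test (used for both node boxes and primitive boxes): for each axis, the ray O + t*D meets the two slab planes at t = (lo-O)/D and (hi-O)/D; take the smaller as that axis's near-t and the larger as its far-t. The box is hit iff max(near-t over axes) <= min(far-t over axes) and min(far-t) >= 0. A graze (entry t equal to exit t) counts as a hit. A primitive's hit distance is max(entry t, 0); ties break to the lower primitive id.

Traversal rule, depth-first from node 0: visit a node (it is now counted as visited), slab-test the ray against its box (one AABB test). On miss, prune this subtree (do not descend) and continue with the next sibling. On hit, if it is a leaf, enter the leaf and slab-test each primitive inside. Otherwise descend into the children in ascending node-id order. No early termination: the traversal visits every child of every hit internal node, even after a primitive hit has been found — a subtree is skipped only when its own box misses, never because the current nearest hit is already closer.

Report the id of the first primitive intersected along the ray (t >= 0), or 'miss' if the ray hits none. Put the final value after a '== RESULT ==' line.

Traverse from the root:
N0 x:[4,31] y:[-2,26] z:[23,64] -> hit [23,26], descend [6, 14]
  N6 x:[15,31] y:[12,26] z:[23,52] -> hit [23,26], descend [2, 12]
    N2 x:[15,25] y:[12,26] z:[23,39] -> hit [23,25], descend [4, 15]
      N4 x:[19,25] y:[20,26] z:[23,29] -> hit [23,25] leaf, test {P5@t=23}
      N15 x:[15,16] y:[12,17] z:[34,39] -> miss, prune
    N12 x:[26,31] y:[23,26] z:[38,52] -> miss, prune
  N14 x:[4,30] y:[-2,7] z:[30,64] -> miss, prune

7 AABB tests over nodes [0, 6, 2, 4, 15, 12, 14]; 1 leaf entered; closest P5.

== RESULT ==
5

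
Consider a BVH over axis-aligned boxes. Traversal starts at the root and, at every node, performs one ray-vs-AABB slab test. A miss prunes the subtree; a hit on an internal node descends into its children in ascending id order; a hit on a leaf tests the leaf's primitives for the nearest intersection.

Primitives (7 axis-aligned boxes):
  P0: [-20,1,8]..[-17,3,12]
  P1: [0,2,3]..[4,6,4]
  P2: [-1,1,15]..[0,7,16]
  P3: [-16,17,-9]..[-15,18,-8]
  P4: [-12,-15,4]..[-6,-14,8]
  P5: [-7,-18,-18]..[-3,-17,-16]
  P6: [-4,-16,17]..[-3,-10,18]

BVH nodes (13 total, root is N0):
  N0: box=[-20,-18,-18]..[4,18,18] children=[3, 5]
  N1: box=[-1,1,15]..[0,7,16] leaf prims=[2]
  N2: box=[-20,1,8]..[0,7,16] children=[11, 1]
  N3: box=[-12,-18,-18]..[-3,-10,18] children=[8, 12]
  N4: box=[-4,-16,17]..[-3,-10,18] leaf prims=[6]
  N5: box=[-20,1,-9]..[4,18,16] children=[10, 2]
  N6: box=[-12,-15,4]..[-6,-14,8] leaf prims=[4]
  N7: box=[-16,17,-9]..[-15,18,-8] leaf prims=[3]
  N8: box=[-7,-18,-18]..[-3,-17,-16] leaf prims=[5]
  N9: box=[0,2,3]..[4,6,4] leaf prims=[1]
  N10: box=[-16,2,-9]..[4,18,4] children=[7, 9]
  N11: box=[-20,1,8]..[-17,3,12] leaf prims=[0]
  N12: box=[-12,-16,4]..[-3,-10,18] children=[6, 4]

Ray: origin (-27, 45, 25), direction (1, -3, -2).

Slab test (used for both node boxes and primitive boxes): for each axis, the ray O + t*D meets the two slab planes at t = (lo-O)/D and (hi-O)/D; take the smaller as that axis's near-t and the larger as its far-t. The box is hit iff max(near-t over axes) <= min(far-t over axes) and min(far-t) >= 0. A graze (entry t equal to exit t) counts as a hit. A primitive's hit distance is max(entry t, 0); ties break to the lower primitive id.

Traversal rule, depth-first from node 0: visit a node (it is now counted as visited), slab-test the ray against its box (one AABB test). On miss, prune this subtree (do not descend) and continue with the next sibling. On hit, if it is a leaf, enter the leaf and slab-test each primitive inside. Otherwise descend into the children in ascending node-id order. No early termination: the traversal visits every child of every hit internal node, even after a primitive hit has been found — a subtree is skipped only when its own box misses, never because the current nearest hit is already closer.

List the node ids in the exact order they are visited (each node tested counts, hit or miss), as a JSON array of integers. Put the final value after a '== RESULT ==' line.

Traverse from the root:
N0 x:[7,31] y:[9,21] z:[7/2,43/2] -> hit [9,21], descend [3, 5]
  N3 x:[15,24] y:[55/3,21] z:[7/2,43/2] -> hit [55/3,21], descend [8, 12]
    N8 x:[20,24] y:[62/3,21] z:[41/2,43/2] -> hit [62/3,21] leaf, test {P5@t=62/3}
    N12 x:[15,24] y:[55/3,61/3] z:[7/2,21/2] -> miss, prune
  N5 x:[7,31] y:[9,44/3] z:[9/2,17] -> hit [9,44/3], descend [2, 10]
    N2 x:[7,27] y:[38/3,44/3] z:[9/2,17/2] -> miss, prune
    N10 x:[11,31] y:[9,43/3] z:[21/2,17] -> hit [11,43/3], descend [7, 9]
      N7 x:[11,12] y:[9,28/3] z:[33/2,17] -> miss, prune
      N9 x:[27,31] y:[13,43/3] z:[21/2,11] -> miss, prune

Visited [0, 3, 8, 12, 5, 2, 10, 7, 9]. Tests: 9 box, 1 leaf. Nearest: P5.

== RESULT ==
[0, 3, 8, 12, 5, 2, 10, 7, 9]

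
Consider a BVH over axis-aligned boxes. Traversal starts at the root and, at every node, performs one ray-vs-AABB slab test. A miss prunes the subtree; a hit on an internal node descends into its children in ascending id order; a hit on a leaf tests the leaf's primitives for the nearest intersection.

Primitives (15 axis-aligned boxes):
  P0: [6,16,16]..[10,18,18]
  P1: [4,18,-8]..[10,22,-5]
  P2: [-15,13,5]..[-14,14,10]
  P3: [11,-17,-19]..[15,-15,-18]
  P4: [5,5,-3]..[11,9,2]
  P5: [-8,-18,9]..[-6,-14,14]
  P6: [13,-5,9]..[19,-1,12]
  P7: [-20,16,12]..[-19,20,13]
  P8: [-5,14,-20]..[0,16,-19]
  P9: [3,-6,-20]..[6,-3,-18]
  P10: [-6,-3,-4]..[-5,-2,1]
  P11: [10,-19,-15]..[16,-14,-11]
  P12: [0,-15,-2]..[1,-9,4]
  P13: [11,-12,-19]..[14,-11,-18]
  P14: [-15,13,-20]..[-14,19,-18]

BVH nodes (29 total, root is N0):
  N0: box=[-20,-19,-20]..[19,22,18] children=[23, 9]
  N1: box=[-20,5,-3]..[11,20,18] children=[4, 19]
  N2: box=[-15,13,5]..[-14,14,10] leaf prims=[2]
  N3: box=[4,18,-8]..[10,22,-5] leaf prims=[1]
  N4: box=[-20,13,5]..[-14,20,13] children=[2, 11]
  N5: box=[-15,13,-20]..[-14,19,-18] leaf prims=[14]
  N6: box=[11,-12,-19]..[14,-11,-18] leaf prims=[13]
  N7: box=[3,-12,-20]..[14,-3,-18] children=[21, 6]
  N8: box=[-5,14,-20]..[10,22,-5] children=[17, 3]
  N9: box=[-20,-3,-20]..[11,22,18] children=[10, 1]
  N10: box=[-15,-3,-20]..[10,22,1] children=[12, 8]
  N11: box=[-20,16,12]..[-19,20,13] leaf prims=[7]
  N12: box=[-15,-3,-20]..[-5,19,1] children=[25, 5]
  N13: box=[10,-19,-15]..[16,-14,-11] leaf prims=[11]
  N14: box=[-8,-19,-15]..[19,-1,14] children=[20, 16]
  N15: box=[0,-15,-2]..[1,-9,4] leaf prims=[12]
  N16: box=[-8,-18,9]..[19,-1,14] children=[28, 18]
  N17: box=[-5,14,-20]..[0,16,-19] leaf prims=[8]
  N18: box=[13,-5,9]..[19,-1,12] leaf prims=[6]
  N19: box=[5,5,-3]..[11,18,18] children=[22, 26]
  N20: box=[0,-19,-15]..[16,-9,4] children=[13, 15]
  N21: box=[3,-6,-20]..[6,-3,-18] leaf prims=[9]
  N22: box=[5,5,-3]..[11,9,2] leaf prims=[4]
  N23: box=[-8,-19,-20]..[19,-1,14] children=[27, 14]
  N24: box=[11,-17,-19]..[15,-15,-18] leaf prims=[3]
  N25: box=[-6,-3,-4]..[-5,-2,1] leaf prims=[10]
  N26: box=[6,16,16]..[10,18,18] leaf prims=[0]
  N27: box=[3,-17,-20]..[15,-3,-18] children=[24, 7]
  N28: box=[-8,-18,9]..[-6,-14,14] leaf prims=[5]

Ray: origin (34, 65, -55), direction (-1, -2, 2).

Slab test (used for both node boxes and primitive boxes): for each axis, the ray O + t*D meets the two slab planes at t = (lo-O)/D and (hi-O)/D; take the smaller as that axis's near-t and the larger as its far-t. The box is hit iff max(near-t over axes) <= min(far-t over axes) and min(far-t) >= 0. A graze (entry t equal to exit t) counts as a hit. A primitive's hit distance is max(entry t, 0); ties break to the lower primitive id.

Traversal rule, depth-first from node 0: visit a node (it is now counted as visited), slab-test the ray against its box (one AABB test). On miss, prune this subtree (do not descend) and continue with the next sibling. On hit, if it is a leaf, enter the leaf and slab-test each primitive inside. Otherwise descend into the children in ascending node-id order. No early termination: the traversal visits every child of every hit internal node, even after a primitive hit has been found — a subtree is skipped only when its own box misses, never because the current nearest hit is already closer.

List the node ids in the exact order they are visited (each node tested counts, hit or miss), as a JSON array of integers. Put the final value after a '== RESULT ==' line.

Trace the traversal:
N0 x:[15,54] y:[43/2,42] z:[35/2,73/2] -> hit [43/2,73/2], descend [9, 23]
  N9 x:[23,54] y:[43/2,34] z:[35/2,73/2] -> hit [23,34], descend [1, 10]
    N1 x:[23,54] y:[45/2,30] z:[26,73/2] -> hit [26,30], descend [4, 19]
      N4 x:[48,54] y:[45/2,26] z:[30,34] -> miss, prune
      N19 x:[23,29] y:[47/2,30] z:[26,73/2] -> hit [26,29], descend [22, 26]
        N22 x:[23,29] y:[28,30] z:[26,57/2] -> hit [28,57/2] leaf, test {P4@t=28}
        N26 x:[24,28] y:[47/2,49/2] z:[71/2,73/2] -> miss, prune
    N10 x:[24,49] y:[43/2,34] z:[35/2,28] -> hit [24,28], descend [8, 12]
      N8 x:[24,39] y:[43/2,51/2] z:[35/2,25] -> hit [24,25], descend [3, 17]
        N3 x:[24,30] y:[43/2,47/2] z:[47/2,25] -> miss, prune
        N17 x:[34,39] y:[49/2,51/2] z:[35/2,18] -> miss, prune
      N12 x:[39,49] y:[23,34] z:[35/2,28] -> miss, prune
  N23 x:[15,42] y:[33,42] z:[35/2,69/2] -> hit [33,69/2], descend [14, 27]
    N14 x:[15,42] y:[33,42] z:[20,69/2] -> hit [33,69/2], descend [16, 20]
      N16 x:[15,42] y:[33,83/2] z:[32,69/2] -> hit [33,69/2], descend [18, 28]
        N18 x:[15,21] y:[33,35] z:[32,67/2] -> miss, prune
        N28 x:[40,42] y:[79/2,83/2] z:[32,69/2] -> miss, prune
      N20 x:[18,34] y:[37,42] z:[20,59/2] -> miss, prune
    N27 x:[19,31] y:[34,41] z:[35/2,37/2] -> miss, prune

Summary -> nodes [0, 9, 1, 4, 19, 22, 26, 10, 8, 3, 17, 12, 23, 14, 16, 18, 28, 20, 27]; box-tests=19; leaf-entries=1; first=P4

== RESULT ==
[0, 9, 1, 4, 19, 22, 26, 10, 8, 3, 17, 12, 23, 14, 16, 18, 28, 20, 27]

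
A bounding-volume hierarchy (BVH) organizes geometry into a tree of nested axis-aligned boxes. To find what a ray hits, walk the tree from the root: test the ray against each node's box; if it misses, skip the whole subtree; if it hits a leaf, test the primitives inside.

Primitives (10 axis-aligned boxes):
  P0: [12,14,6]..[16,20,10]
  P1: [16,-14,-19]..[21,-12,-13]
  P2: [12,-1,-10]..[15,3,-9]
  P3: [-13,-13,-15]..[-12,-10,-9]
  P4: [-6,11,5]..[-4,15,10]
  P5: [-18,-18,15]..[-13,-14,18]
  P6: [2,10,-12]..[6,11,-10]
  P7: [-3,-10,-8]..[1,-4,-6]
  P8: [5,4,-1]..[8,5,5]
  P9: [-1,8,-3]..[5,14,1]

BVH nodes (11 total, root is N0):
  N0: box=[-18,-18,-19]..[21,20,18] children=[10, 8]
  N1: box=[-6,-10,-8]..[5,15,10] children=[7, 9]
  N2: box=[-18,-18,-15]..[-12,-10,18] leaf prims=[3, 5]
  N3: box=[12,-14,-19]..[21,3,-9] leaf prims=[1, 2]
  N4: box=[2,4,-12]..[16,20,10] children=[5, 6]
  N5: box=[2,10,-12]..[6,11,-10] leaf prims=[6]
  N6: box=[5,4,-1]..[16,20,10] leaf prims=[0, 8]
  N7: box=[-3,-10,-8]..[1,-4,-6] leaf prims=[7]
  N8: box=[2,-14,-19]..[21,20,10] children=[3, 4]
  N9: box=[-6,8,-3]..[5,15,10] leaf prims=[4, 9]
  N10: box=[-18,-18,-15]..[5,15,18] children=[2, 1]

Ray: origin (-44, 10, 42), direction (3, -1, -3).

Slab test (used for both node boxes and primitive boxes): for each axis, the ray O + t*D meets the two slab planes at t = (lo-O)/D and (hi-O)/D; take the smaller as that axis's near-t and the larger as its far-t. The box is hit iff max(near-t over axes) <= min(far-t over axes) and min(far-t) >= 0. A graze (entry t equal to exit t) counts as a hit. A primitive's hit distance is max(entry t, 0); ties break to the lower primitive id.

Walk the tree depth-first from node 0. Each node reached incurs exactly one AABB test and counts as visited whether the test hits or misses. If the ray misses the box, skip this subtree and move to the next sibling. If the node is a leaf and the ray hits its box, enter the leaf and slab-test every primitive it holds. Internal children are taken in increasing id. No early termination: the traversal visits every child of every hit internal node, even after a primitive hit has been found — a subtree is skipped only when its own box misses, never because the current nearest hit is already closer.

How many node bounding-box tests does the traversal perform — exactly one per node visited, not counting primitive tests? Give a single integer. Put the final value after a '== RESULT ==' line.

Traverse from the root:
N0 x:[26/3,65/3] y:[-10,28] z:[8,61/3] -> hit [26/3,61/3], descend [8, 10]
  N8 x:[46/3,65/3] y:[-10,24] z:[32/3,61/3] -> hit [46/3,61/3], descend [3, 4]
    N3 x:[56/3,65/3] y:[7,24] z:[17,61/3] -> hit [56/3,61/3] leaf, test {P1(miss), P2(miss)}
    N4 x:[46/3,20] y:[-10,6] z:[32/3,18] -> miss, prune
  N10 x:[26/3,49/3] y:[-5,28] z:[8,19] -> hit [26/3,49/3], descend [1, 2]
    N1 x:[38/3,49/3] y:[-5,20] z:[32/3,50/3] -> hit [38/3,49/3], descend [7, 9]
      N7 x:[41/3,15] y:[14,20] z:[16,50/3] -> miss, prune
      N9 x:[38/3,49/3] y:[-5,2] z:[32/3,15] -> miss, prune
    N2 x:[26/3,32/3] y:[20,28] z:[8,19] -> miss, prune

Summary -> nodes [0, 8, 3, 4, 10, 1, 7, 9, 2]; box-tests=9; leaf-entries=1; first=miss

== RESULT ==
9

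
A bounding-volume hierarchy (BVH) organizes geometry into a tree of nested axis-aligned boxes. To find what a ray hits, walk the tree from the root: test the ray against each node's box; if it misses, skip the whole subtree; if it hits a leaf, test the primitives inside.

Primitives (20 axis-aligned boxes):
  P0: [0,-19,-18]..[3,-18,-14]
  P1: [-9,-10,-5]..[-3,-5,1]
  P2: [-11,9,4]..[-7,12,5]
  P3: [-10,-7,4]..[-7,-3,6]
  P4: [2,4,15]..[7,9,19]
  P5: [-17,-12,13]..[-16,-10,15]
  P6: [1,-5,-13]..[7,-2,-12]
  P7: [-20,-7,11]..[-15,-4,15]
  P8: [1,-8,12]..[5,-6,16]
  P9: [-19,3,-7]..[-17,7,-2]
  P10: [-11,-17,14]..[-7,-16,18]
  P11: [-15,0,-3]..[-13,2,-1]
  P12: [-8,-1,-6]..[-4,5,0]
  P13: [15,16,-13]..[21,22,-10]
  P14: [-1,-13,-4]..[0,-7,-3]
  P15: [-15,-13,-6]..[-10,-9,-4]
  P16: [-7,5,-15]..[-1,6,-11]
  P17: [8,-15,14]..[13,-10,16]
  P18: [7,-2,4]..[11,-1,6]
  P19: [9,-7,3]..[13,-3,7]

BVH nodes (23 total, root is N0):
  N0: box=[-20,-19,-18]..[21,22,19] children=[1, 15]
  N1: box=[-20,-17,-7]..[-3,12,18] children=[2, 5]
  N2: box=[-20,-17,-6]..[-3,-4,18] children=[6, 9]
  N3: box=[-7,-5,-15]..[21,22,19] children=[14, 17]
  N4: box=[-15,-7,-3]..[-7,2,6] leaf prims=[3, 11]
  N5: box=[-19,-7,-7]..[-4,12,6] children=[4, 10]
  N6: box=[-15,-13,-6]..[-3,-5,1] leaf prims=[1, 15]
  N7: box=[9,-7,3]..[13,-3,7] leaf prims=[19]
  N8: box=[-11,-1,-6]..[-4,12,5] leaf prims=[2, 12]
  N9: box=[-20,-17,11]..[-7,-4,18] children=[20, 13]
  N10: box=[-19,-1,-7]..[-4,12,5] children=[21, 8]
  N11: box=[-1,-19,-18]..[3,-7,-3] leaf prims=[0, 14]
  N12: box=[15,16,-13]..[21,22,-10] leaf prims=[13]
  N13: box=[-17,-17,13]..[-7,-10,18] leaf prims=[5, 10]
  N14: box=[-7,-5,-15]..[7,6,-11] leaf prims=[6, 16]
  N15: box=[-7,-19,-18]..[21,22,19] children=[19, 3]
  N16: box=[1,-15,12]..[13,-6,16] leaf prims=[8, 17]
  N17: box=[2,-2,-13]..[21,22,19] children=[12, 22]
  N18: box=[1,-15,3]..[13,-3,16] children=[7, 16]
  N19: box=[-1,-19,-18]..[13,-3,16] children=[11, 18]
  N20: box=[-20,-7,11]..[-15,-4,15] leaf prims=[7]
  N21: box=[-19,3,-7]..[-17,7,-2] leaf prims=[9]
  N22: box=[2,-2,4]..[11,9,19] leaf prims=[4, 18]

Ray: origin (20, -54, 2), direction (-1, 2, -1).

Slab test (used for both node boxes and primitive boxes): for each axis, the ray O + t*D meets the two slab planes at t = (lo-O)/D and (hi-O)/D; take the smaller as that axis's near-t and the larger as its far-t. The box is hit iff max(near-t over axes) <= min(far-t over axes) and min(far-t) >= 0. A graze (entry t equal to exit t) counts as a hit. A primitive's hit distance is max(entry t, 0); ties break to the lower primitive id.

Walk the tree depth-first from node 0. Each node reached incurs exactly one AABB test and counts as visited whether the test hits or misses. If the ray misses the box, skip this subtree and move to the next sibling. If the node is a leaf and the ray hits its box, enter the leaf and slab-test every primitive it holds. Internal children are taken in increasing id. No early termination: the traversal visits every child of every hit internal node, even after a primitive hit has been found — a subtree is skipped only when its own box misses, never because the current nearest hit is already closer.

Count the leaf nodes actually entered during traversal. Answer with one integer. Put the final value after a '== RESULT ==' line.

Traverse from the root:
N0 x:[-1,40] y:[35/2,38] z:[-17,20] -> hit [35/2,20], descend [1, 15]
  N1 x:[23,40] y:[37/2,33] z:[-16,9] -> miss, prune
  N15 x:[-1,27] y:[35/2,38] z:[-17,20] -> hit [35/2,20], descend [3, 19]
    N3 x:[-1,27] y:[49/2,38] z:[-17,17] -> miss, prune
    N19 x:[7,21] y:[35/2,51/2] z:[-14,20] -> hit [35/2,20], descend [11, 18]
      N11 x:[17,21] y:[35/2,47/2] z:[5,20] -> hit [35/2,20] leaf, test {P0@t=35/2, P14(miss)}
      N18 x:[7,19] y:[39/2,51/2] z:[-14,-1] -> miss, prune

order=[0, 1, 15, 3, 19, 11, 18]  |boxes|=7  |leaves|=1  hit=P0

== RESULT ==
1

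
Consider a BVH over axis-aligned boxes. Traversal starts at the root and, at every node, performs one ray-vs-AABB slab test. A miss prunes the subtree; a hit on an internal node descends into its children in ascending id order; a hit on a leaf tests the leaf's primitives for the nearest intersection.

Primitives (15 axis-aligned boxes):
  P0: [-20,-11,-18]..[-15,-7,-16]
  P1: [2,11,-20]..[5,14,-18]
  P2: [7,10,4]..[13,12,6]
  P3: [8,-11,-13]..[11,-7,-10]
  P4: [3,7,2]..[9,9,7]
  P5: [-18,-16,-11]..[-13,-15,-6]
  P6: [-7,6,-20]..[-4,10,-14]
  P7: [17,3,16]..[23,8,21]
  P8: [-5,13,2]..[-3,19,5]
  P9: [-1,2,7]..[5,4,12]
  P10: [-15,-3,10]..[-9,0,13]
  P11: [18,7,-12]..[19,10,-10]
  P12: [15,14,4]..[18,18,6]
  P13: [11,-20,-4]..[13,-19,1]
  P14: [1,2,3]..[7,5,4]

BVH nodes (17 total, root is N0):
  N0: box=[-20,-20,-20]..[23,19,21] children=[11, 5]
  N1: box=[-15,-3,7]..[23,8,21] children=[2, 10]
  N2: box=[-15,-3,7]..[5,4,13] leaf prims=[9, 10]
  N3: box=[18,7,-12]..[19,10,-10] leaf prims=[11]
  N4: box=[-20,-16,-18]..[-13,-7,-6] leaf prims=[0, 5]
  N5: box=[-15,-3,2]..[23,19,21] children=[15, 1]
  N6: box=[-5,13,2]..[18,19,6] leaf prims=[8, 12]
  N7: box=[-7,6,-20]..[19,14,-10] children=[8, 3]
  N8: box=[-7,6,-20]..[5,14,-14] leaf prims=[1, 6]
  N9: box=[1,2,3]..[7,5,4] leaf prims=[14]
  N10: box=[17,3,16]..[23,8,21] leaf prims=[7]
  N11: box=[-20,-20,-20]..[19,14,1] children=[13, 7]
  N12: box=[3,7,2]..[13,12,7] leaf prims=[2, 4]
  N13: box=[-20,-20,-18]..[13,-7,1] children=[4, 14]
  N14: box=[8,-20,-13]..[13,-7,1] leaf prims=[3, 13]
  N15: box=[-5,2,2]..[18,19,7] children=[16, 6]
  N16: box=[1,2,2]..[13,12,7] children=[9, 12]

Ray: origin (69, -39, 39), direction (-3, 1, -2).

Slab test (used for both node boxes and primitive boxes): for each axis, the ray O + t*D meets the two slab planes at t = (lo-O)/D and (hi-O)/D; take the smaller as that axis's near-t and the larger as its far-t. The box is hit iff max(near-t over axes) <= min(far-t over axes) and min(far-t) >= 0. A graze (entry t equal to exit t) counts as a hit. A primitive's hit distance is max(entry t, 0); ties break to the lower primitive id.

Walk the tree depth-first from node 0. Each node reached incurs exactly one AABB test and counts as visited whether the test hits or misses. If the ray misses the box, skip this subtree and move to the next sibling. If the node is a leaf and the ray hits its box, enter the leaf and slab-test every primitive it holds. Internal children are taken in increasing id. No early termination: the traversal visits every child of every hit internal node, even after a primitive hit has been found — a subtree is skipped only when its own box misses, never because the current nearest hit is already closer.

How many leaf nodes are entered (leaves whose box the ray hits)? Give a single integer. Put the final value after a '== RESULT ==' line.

Trace the traversal:
N0 x:[46/3,89/3] y:[19,58] z:[9,59/2] -> hit [19,59/2], descend [5, 11]
  N5 x:[46/3,28] y:[36,58] z:[9,37/2] -> miss, prune
  N11 x:[50/3,89/3] y:[19,53] z:[19,59/2] -> hit [19,59/2], descend [7, 13]
    N7 x:[50/3,76/3] y:[45,53] z:[49/2,59/2] -> miss, prune
    N13 x:[56/3,89/3] y:[19,32] z:[19,57/2] -> hit [19,57/2], descend [4, 14]
      N4 x:[82/3,89/3] y:[23,32] z:[45/2,57/2] -> hit [82/3,57/2] leaf, test {P0@t=28, P5(miss)}
      N14 x:[56/3,61/3] y:[19,32] z:[19,26] -> hit [19,61/3] leaf, test {P3(miss), P13@t=19}

order=[0, 5, 11, 7, 13, 4, 14]  |boxes|=7  |leaves|=2  hit=P13

== RESULT ==
2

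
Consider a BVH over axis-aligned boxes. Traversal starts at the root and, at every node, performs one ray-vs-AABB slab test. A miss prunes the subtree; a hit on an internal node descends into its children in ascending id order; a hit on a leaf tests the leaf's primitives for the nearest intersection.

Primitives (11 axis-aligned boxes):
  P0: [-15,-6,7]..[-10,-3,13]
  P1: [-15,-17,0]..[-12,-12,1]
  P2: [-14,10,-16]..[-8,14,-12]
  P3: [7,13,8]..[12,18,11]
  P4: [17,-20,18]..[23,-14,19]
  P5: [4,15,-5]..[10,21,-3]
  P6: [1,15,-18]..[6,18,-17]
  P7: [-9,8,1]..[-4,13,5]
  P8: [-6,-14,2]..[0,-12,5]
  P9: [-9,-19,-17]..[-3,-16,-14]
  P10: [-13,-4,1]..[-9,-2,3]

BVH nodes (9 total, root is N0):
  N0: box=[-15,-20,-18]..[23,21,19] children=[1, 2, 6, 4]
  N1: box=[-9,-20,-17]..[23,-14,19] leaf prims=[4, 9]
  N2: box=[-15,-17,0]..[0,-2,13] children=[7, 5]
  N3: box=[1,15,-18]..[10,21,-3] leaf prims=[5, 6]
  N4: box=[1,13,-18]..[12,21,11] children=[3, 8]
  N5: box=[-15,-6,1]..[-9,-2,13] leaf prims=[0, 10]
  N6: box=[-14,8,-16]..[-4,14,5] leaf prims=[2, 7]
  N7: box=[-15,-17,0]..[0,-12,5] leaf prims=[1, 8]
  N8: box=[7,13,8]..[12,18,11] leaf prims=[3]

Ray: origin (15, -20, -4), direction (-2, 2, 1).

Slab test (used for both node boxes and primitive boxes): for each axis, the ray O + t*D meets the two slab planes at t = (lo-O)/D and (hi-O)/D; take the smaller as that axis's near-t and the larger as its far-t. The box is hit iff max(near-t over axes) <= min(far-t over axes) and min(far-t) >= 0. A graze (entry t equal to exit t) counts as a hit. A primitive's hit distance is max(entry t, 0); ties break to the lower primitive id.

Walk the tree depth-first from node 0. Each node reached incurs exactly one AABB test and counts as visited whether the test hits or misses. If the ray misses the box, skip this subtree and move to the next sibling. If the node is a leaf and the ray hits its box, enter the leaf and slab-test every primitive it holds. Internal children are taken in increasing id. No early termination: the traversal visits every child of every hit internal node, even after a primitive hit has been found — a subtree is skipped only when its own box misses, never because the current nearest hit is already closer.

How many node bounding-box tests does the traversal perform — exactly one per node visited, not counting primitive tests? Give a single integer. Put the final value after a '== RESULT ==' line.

Traverse from the root:
N0 x:[-4,15] y:[0,41/2] z:[-14,23] -> hit [0,15], descend [1, 2, 4, 6]
  N1 x:[-4,12] y:[0,3] z:[-13,23] -> hit [0,3] leaf, test {P4(miss), P9(miss)}
  N2 x:[15/2,15] y:[3/2,9] z:[4,17] -> hit [15/2,9], descend [5, 7]
    N5 x:[12,15] y:[7,9] z:[5,17] -> miss, prune
    N7 x:[15/2,15] y:[3/2,4] z:[4,9] -> miss, prune
  N4 x:[3/2,7] y:[33/2,41/2] z:[-14,15] -> miss, prune
  N6 x:[19/2,29/2] y:[14,17] z:[-12,9] -> miss, prune

order=[0, 1, 2, 5, 7, 4, 6]  |boxes|=7  |leaves|=1  hit=miss

== RESULT ==
7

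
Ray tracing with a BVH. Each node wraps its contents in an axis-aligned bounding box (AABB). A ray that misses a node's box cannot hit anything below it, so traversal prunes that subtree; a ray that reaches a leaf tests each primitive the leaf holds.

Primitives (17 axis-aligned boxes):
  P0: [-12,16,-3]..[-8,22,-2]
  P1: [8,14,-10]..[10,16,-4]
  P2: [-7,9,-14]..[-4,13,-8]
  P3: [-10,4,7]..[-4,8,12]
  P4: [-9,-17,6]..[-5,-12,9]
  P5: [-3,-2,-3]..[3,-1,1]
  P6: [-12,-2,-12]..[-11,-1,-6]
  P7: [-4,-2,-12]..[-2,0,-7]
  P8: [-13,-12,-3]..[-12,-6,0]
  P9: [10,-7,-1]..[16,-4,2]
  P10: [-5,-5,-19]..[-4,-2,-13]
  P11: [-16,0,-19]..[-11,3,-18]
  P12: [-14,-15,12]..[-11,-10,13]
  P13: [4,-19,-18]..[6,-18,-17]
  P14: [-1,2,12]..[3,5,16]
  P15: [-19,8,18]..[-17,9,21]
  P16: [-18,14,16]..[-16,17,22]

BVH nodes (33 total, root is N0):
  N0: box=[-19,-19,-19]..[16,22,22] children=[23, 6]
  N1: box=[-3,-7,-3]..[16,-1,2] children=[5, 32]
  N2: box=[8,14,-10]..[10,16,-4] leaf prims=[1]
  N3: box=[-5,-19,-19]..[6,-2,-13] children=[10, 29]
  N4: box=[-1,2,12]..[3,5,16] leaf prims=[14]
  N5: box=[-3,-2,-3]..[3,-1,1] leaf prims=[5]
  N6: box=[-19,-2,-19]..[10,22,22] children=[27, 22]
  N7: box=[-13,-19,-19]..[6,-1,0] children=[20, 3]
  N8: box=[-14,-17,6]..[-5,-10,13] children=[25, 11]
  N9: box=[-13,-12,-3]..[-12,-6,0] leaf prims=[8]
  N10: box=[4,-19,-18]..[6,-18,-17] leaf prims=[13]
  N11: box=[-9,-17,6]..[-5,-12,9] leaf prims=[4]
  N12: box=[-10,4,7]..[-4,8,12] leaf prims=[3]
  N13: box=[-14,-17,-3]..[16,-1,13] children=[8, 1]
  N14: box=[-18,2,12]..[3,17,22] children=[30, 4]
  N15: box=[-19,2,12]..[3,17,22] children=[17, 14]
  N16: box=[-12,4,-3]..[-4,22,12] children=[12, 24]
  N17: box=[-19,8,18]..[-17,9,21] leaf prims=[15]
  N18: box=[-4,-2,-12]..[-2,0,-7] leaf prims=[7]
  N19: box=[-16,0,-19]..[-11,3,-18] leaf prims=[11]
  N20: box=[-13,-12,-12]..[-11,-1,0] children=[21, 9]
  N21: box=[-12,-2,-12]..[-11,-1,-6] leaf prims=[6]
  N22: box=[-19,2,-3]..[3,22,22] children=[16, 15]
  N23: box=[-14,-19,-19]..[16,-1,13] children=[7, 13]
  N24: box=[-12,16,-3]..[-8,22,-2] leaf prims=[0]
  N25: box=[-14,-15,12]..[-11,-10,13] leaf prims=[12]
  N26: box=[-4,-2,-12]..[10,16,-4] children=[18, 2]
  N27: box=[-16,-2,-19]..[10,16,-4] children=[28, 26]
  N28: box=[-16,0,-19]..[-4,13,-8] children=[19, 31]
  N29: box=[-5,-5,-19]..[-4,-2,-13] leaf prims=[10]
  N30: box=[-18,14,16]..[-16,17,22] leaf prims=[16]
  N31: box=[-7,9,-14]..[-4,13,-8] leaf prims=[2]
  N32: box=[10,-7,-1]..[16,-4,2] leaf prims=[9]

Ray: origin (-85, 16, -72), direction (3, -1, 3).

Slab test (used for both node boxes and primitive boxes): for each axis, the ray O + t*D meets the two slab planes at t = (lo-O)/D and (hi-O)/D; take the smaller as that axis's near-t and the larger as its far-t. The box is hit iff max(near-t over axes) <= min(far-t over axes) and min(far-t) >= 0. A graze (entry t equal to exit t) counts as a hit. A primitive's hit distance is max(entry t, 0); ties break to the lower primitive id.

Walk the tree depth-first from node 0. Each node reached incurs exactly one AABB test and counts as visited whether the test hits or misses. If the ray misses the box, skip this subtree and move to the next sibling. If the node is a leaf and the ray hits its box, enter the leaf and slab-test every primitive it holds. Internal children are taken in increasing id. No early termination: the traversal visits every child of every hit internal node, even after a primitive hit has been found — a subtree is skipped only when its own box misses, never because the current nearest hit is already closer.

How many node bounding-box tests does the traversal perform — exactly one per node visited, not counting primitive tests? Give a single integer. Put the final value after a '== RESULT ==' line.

Trace the traversal:
N0 x:[22,101/3] y:[-6,35] z:[53/3,94/3] -> hit [22,94/3], descend [6, 23]
  N6 x:[22,95/3] y:[-6,18] z:[53/3,94/3] -> miss, prune
  N23 x:[71/3,101/3] y:[17,35] z:[53/3,85/3] -> hit [71/3,85/3], descend [7, 13]
    N7 x:[24,91/3] y:[17,35] z:[53/3,24] -> hit [24,24], descend [3, 20]
      N3 x:[80/3,91/3] y:[18,35] z:[53/3,59/3] -> miss, prune
      N20 x:[24,74/3] y:[17,28] z:[20,24] -> hit [24,24], descend [9, 21]
        N9 x:[24,73/3] y:[22,28] z:[23,24] -> hit [24,24] leaf, test {P8@t=24}
        N21 x:[73/3,74/3] y:[17,18] z:[20,22] -> miss, prune
    N13 x:[71/3,101/3] y:[17,33] z:[23,85/3] -> hit [71/3,85/3], descend [1, 8]
      N1 x:[82/3,101/3] y:[17,23] z:[23,74/3] -> miss, prune
      N8 x:[71/3,80/3] y:[26,33] z:[26,85/3] -> hit [26,80/3], descend [11, 25]
        N11 x:[76/3,80/3] y:[28,33] z:[26,27] -> miss, prune
        N25 x:[71/3,74/3] y:[26,31] z:[28,85/3] -> miss, prune

Summary -> nodes [0, 6, 23, 7, 3, 20, 9, 21, 13, 1, 8, 11, 25]; box-tests=13; leaf-entries=1; first=P8

== RESULT ==
13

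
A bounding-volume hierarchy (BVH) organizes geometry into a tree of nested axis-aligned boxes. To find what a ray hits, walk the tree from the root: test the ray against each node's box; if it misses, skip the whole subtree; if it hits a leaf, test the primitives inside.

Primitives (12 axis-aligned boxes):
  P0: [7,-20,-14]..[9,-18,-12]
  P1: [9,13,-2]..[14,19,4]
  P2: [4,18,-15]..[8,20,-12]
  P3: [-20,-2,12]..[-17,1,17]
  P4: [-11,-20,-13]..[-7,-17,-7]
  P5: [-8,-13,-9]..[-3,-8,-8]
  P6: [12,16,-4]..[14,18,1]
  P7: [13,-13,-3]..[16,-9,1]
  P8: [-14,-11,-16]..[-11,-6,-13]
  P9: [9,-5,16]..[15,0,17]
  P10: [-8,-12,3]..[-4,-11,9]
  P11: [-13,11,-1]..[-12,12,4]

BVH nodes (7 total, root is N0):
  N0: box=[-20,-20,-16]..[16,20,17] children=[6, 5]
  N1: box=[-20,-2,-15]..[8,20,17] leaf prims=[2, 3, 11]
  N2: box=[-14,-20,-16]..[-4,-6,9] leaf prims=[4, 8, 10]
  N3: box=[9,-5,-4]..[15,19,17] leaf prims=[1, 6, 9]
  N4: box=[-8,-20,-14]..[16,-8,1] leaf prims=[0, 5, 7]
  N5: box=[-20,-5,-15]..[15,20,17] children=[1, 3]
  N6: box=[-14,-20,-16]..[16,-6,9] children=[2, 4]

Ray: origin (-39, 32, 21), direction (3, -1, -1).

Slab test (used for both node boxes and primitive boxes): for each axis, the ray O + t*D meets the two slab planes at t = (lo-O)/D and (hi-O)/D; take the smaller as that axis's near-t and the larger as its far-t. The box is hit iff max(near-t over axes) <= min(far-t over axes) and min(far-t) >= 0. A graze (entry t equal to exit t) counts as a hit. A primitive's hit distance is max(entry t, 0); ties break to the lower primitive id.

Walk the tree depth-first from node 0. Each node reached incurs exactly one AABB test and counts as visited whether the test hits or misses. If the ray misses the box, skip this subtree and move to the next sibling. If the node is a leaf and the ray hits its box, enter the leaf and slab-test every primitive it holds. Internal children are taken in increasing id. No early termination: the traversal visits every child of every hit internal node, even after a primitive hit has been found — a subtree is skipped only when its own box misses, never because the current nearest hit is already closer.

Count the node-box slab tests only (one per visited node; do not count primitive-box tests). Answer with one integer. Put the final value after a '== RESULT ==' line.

Walk:
N0 x:[19/3,55/3] y:[12,52] z:[4,37] -> hit [12,55/3], descend [5, 6]
  N5 x:[19/3,18] y:[12,37] z:[4,36] -> hit [12,18], descend [1, 3]
    N1 x:[19/3,47/3] y:[12,34] z:[4,36] -> hit [12,47/3] leaf, test {P2(miss), P3(miss), P11(miss)}
    N3 x:[16,18] y:[13,37] z:[4,25] -> hit [16,18] leaf, test {P1@t=17, P6(miss), P9(miss)}
  N6 x:[25/3,55/3] y:[38,52] z:[12,37] -> miss, prune

Visited [0, 5, 1, 3, 6]. Tests: 5 box, 2 leaf. Nearest: P1.

== RESULT ==
5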